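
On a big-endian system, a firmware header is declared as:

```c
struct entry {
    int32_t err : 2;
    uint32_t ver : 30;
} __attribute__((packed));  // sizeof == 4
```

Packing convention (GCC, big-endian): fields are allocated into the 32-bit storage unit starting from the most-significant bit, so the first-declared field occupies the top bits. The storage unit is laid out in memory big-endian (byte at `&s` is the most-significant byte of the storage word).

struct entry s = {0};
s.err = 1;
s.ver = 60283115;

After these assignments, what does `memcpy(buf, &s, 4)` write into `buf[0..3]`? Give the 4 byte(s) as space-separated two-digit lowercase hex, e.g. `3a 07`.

err:2 = 1 → 0x1 << 30 → word 0x40000000
ver:30 = 60283115 → 0x397d8eb << 0 → word 0x4397d8eb
word = 0x4397d8eb → big-endian bytes:
  [0]=0x43  [1]=0x97  [2]=0xd8  [3]=0xeb

43 97 d8 eb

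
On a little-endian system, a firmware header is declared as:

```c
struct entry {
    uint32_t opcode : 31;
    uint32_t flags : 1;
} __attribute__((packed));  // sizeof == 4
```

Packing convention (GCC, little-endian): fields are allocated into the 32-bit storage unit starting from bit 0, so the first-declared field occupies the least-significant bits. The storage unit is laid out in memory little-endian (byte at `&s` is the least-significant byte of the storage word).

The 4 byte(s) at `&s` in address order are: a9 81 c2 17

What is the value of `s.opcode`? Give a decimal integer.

[0]=0xa9 [1]=0x81 [2]=0xc2 [3]=0x17 (little-endian) → word 0x17c281a9
opcode:31 @ bit 0 → (0x17c281a9>>0)&0x7fffffff = 0x17c281a9  ←
flags:1 @ bit 31 → (0x17c281a9>>31)&0x1 = 0x0

398623145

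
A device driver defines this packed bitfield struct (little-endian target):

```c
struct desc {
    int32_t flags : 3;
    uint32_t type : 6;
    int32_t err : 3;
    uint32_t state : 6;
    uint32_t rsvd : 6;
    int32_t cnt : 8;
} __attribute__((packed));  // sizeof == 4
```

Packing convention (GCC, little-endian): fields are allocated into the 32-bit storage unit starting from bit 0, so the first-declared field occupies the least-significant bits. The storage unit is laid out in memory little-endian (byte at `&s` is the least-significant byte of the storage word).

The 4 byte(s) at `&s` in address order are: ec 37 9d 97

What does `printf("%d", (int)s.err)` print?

3

[0]=0xec [1]=0x37 [2]=0x9d [3]=0x97 (little-endian) → word 0x979d37ec
flags [0+:3] = (word>>0) & 0x7 = 4
type [3+:6] = (word>>3) & 0x3f = 61
err [9+:3] = (word>>9) & 0x7 = 3  ←
state [12+:6] = (word>>12) & 0x3f = 19
rsvd [18+:6] = (word>>18) & 0x3f = 39
cnt [24+:8] = (word>>24) & 0xff = 151
err signed 3b, MSB=0: value = 3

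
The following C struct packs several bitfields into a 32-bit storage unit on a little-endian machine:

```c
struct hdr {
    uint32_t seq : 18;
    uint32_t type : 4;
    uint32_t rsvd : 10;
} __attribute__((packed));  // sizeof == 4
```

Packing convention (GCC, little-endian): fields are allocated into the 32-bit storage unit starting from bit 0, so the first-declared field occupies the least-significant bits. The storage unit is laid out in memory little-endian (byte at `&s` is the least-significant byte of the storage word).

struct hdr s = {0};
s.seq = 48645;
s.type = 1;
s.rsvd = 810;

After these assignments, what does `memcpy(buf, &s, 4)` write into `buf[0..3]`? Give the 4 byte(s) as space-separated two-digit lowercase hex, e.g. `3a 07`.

seq:18 = 48645 → 0xbe05 << 0 → word 0x0000be05
type:4 = 1 → 0x1 << 18 → word 0x0004be05
rsvd:10 = 810 → 0x32a << 22 → word 0xca84be05
word = 0xca84be05 → little-endian bytes:
  [0]=0x05  [1]=0xbe  [2]=0x84  [3]=0xca

05 be 84 ca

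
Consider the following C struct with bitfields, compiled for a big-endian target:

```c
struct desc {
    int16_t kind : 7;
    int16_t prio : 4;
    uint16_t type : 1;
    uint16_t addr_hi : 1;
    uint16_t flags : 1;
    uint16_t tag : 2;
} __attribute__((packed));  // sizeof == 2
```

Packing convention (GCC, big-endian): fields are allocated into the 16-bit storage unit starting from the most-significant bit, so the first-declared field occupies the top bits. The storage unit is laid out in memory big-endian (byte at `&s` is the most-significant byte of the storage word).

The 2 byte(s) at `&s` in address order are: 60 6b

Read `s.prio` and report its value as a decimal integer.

[0]=0x60 [1]=0x6b (big-endian) → word 0x606b
kind:7 @ bit 9 → (0x606b>>9)&0x7f = 0x30
prio:4 @ bit 5 → (0x606b>>5)&0xf = 0x3  ←
type:1 @ bit 4 → (0x606b>>4)&0x1 = 0x0
addr_hi:1 @ bit 3 → (0x606b>>3)&0x1 = 0x1
flags:1 @ bit 2 → (0x606b>>2)&0x1 = 0x0
tag:2 @ bit 0 → (0x606b>>0)&0x3 = 0x3
prio signed 4b, MSB=0: value = 3

3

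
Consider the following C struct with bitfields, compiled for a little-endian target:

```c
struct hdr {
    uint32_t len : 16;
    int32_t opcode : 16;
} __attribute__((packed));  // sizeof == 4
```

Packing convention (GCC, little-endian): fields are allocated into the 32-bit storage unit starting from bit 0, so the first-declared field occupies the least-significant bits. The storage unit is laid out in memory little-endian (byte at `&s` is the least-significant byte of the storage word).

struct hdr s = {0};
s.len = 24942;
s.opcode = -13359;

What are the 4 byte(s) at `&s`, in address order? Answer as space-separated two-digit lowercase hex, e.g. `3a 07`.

len (16b) val=24942 bits=0x616e at bit 0: 0x0000616e
opcode (16b) val=-13359 bits=0xcbd1 at bit 16: 0xcbd1616e
word = 0xcbd1616e → little-endian bytes:
  [0]=0x6e  [1]=0x61  [2]=0xd1  [3]=0xcb

6e 61 d1 cb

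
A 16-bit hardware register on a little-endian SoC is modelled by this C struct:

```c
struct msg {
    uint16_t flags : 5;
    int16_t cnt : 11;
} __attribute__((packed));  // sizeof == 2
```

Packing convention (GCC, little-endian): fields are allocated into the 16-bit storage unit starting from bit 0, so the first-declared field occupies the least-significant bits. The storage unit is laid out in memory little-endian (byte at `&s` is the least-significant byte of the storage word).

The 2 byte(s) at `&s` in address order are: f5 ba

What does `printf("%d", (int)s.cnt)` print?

-553

[0]=0xf5 [1]=0xba (little-endian) → word 0xbaf5
flags [0+:5] = (word>>0) & 0x1f = 21
cnt [5+:11] = (word>>5) & 0x7ff = 1495  ←
cnt signed 11b, MSB=1: 1495 - 2048 = -553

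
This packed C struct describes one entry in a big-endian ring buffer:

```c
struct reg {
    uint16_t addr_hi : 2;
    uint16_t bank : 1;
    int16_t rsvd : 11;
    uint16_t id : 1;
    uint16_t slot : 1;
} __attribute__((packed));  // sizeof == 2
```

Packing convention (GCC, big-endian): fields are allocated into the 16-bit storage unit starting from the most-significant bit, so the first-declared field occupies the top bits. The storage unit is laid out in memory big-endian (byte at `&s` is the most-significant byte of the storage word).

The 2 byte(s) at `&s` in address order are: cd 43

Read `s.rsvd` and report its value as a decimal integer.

848

[0]=0xcd [1]=0x43 (big-endian) → word 0xcd43
addr_hi:2 @ bit 14 → (0xcd43>>14)&0x3 = 0x3
bank:1 @ bit 13 → (0xcd43>>13)&0x1 = 0x0
rsvd:11 @ bit 2 → (0xcd43>>2)&0x7ff = 0x350  ←
id:1 @ bit 1 → (0xcd43>>1)&0x1 = 0x1
slot:1 @ bit 0 → (0xcd43>>0)&0x1 = 0x1
rsvd signed 11b, MSB=0: value = 848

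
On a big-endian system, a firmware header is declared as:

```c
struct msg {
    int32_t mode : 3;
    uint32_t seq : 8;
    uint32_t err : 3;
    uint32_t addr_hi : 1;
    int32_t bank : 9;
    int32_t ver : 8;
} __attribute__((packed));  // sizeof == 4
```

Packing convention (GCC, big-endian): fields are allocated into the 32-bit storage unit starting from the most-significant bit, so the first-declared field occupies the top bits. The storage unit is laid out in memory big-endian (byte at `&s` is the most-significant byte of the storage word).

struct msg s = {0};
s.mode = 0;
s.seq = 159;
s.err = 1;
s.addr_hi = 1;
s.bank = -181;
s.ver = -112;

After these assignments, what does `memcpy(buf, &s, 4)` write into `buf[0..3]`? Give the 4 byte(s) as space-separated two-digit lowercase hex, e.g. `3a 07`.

mode:3 = 0 → 0x0 << 29 → word 0x00000000
seq:8 = 159 → 0x9f << 21 → word 0x13e00000
err:3 = 1 → 0x1 << 18 → word 0x13e40000
addr_hi:1 = 1 → 0x1 << 17 → word 0x13e60000
bank:9 = -181 → 0x14b << 8 → word 0x13e74b00
ver:8 = -112 → 0x90 << 0 → word 0x13e74b90
word = 0x13e74b90 → big-endian bytes:
  [0]=0x13  [1]=0xe7  [2]=0x4b  [3]=0x90

13 e7 4b 90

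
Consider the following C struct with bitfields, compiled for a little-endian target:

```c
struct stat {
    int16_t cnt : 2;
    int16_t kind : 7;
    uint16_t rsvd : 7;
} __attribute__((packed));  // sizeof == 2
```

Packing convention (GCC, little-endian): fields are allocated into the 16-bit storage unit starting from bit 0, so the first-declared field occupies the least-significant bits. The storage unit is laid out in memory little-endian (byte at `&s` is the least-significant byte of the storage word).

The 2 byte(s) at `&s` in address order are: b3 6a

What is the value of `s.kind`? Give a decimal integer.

[0]=0xb3 [1]=0x6a (little-endian) → word 0x6ab3
cnt [0+:2] = (word>>0) & 0x3 = 3
kind [2+:7] = (word>>2) & 0x7f = 44  ←
rsvd [9+:7] = (word>>9) & 0x7f = 53
kind signed 7b, MSB=0: value = 44

44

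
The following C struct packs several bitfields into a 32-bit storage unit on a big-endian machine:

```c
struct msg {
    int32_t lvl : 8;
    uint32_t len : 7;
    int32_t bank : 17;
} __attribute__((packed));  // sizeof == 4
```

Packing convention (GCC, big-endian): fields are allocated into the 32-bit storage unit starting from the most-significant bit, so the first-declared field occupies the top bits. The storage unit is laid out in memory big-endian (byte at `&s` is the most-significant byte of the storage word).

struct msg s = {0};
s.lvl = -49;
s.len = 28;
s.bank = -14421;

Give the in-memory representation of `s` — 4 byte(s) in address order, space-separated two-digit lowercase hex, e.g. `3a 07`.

lvl:8 = -49 → 0xcf << 24 → word 0xcf000000
len:7 = 28 → 0x1c << 17 → word 0xcf380000
bank:17 = -14421 → 0x1c7ab << 0 → word 0xcf39c7ab
word = 0xcf39c7ab → big-endian bytes:
  [0]=0xcf  [1]=0x39  [2]=0xc7  [3]=0xab

cf 39 c7 ab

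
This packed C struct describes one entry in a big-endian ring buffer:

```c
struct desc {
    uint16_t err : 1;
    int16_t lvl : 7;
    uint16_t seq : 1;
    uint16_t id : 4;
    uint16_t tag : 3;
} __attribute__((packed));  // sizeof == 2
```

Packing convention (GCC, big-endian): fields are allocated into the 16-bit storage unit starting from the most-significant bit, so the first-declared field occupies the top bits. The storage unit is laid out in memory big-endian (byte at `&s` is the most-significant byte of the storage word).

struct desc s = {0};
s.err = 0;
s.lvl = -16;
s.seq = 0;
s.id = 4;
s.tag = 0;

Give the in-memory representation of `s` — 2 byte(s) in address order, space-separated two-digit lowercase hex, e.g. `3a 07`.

[15+:1] err=0 & 0x1 = 0x0; word=0x0000
[8+:7] lvl=-16 & 0x7f = 0x70; word=0x7000
[7+:1] seq=0 & 0x1 = 0x0; word=0x7000
[3+:4] id=4 & 0xf = 0x4; word=0x7020
[0+:3] tag=0 & 0x7 = 0x0; word=0x7020
word = 0x7020 → big-endian bytes:
  [0]=0x70  [1]=0x20

70 20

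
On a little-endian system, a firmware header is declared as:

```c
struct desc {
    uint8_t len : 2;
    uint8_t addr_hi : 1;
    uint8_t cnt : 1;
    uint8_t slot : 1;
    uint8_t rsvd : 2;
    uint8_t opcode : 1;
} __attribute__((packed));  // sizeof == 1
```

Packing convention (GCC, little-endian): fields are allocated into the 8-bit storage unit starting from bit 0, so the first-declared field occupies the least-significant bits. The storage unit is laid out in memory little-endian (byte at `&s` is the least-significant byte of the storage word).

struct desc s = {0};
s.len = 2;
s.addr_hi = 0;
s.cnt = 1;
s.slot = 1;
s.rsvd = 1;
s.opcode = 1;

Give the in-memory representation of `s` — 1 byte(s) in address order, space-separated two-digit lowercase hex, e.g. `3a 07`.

[0+:2] len=2 & 0x3 = 0x2; word=0x02
[2+:1] addr_hi=0 & 0x1 = 0x0; word=0x02
[3+:1] cnt=1 & 0x1 = 0x1; word=0x0a
[4+:1] slot=1 & 0x1 = 0x1; word=0x1a
[5+:2] rsvd=1 & 0x3 = 0x1; word=0x3a
[7+:1] opcode=1 & 0x1 = 0x1; word=0xba
word = 0xba → little-endian bytes:
  [0]=0xba

ba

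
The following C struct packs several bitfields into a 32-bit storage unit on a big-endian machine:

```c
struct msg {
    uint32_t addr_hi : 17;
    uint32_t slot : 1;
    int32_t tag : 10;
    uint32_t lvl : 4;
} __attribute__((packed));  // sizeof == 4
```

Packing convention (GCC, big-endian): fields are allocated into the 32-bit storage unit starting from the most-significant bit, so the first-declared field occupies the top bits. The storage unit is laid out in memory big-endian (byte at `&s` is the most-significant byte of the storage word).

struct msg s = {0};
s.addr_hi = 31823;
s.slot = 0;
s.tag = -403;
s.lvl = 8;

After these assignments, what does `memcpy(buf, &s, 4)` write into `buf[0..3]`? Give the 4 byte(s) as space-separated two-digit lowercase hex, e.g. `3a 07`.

3e 27 a6 d8

addr_hi:17 = 31823 → 0x7c4f << 15 → word 0x3e278000
slot:1 = 0 → 0x0 << 14 → word 0x3e278000
tag:10 = -403 → 0x26d << 4 → word 0x3e27a6d0
lvl:4 = 8 → 0x8 << 0 → word 0x3e27a6d8
word = 0x3e27a6d8 → big-endian bytes:
  [0]=0x3e  [1]=0x27  [2]=0xa6  [3]=0xd8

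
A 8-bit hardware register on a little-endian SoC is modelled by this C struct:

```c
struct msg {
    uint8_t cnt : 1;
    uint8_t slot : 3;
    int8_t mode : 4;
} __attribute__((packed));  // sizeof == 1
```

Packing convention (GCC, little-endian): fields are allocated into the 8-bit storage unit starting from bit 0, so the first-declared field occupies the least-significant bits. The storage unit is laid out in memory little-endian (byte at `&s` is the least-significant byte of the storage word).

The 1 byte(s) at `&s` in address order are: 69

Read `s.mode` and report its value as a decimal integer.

[0]=0x69 (little-endian) → word 0x69
cnt:1 @ bit 0 → (0x69>>0)&0x1 = 0x1
slot:3 @ bit 1 → (0x69>>1)&0x7 = 0x4
mode:4 @ bit 4 → (0x69>>4)&0xf = 0x6  ←
mode signed 4b, MSB=0: value = 6

6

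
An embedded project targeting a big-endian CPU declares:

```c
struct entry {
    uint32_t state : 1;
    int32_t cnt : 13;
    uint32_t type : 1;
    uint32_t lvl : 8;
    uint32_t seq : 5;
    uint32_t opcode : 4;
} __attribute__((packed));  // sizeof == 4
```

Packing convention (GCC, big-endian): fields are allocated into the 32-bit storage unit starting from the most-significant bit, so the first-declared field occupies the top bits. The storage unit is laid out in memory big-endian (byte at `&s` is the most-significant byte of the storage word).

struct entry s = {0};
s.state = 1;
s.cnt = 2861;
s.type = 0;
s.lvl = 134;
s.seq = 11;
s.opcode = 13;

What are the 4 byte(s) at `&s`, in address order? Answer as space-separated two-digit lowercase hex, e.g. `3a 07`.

[31+:1] state=1 & 0x1 = 0x1; word=0x80000000
[18+:13] cnt=2861 & 0x1fff = 0xb2d; word=0xacb40000
[17+:1] type=0 & 0x1 = 0x0; word=0xacb40000
[9+:8] lvl=134 & 0xff = 0x86; word=0xacb50c00
[4+:5] seq=11 & 0x1f = 0xb; word=0xacb50cb0
[0+:4] opcode=13 & 0xf = 0xd; word=0xacb50cbd
word = 0xacb50cbd → big-endian bytes:
  [0]=0xac  [1]=0xb5  [2]=0x0c  [3]=0xbd

ac b5 0c bd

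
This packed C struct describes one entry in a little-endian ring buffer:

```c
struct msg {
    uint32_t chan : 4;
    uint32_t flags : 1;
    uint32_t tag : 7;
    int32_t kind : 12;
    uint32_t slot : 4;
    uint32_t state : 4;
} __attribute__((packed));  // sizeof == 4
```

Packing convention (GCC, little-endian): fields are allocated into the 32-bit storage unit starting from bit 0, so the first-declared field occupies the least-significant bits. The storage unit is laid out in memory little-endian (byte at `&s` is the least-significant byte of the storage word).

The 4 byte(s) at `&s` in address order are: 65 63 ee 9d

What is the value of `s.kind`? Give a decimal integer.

[0]=0x65 [1]=0x63 [2]=0xee [3]=0x9d (little-endian) → word 0x9dee6365
chan:4 @ bit 0 → (0x9dee6365>>0)&0xf = 0x5
flags:1 @ bit 4 → (0x9dee6365>>4)&0x1 = 0x0
tag:7 @ bit 5 → (0x9dee6365>>5)&0x7f = 0x1b
kind:12 @ bit 12 → (0x9dee6365>>12)&0xfff = 0xee6  ←
slot:4 @ bit 24 → (0x9dee6365>>24)&0xf = 0xd
state:4 @ bit 28 → (0x9dee6365>>28)&0xf = 0x9
kind signed 12b, MSB=1: 3814 - 4096 = -282

-282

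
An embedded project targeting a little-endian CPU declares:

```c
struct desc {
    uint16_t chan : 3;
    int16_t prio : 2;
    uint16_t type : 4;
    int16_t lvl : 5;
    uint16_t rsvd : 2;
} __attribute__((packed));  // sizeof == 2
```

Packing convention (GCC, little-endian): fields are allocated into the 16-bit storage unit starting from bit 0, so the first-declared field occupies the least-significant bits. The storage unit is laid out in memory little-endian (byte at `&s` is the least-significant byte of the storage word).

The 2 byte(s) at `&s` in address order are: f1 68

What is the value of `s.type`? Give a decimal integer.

7

[0]=0xf1 [1]=0x68 (little-endian) → word 0x68f1
chan:3 @ bit 0 → (0x68f1>>0)&0x7 = 0x1
prio:2 @ bit 3 → (0x68f1>>3)&0x3 = 0x2
type:4 @ bit 5 → (0x68f1>>5)&0xf = 0x7  ←
lvl:5 @ bit 9 → (0x68f1>>9)&0x1f = 0x14
rsvd:2 @ bit 14 → (0x68f1>>14)&0x3 = 0x1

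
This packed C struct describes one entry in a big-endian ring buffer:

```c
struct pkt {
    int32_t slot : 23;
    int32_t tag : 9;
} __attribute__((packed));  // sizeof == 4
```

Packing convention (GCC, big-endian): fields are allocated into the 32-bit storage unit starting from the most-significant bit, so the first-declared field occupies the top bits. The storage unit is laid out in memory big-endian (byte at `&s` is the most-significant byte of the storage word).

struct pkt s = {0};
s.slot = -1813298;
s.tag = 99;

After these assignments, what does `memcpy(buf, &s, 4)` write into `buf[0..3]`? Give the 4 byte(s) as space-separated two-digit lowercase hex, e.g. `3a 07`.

slot (23b) val=-1813298 bits=0x6454ce at bit 9: 0xc8a99c00
tag (9b) val=99 bits=0x63 at bit 0: 0xc8a99c63
word = 0xc8a99c63 → big-endian bytes:
  [0]=0xc8  [1]=0xa9  [2]=0x9c  [3]=0x63

c8 a9 9c 63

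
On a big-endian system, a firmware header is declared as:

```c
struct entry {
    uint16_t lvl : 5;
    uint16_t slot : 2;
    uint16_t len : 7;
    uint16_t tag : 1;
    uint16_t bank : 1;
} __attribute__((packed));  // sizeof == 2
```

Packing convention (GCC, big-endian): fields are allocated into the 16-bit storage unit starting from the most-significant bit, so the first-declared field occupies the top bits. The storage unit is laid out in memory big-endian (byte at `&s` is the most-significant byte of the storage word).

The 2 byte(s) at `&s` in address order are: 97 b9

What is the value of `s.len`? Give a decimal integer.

[0]=0x97 [1]=0xb9 (big-endian) → word 0x97b9
lvl:5 @ bit 11 → (0x97b9>>11)&0x1f = 0x12
slot:2 @ bit 9 → (0x97b9>>9)&0x3 = 0x3
len:7 @ bit 2 → (0x97b9>>2)&0x7f = 0x6e  ←
tag:1 @ bit 1 → (0x97b9>>1)&0x1 = 0x0
bank:1 @ bit 0 → (0x97b9>>0)&0x1 = 0x1

110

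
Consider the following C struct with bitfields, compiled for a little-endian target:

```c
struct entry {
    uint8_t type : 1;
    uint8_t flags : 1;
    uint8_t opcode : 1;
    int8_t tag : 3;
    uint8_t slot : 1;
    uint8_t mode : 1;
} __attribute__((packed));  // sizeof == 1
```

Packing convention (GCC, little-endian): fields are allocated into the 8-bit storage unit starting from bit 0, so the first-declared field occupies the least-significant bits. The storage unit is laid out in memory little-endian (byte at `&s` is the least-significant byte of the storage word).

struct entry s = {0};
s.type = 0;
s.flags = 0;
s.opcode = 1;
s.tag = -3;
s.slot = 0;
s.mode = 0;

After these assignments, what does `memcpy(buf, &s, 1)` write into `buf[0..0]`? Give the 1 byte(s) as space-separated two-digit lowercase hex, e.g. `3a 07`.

2c

type (1b) val=0 bits=0x0 at bit 0: 0x00
flags (1b) val=0 bits=0x0 at bit 1: 0x00
opcode (1b) val=1 bits=0x1 at bit 2: 0x04
tag (3b) val=-3 bits=0x5 at bit 3: 0x2c
slot (1b) val=0 bits=0x0 at bit 6: 0x2c
mode (1b) val=0 bits=0x0 at bit 7: 0x2c
word = 0x2c → little-endian bytes:
  [0]=0x2c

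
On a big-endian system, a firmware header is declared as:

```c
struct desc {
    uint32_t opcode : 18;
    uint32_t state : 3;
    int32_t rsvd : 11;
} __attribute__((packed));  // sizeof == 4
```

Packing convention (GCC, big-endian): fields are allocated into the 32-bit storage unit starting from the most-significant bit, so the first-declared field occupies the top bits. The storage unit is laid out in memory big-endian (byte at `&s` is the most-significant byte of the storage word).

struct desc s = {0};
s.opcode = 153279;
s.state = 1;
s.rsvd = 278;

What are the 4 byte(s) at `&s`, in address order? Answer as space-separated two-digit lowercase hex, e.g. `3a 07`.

opcode (18b) val=153279 bits=0x256bf at bit 14: 0x95afc000
state (3b) val=1 bits=0x1 at bit 11: 0x95afc800
rsvd (11b) val=278 bits=0x116 at bit 0: 0x95afc916
word = 0x95afc916 → big-endian bytes:
  [0]=0x95  [1]=0xaf  [2]=0xc9  [3]=0x16

95 af c9 16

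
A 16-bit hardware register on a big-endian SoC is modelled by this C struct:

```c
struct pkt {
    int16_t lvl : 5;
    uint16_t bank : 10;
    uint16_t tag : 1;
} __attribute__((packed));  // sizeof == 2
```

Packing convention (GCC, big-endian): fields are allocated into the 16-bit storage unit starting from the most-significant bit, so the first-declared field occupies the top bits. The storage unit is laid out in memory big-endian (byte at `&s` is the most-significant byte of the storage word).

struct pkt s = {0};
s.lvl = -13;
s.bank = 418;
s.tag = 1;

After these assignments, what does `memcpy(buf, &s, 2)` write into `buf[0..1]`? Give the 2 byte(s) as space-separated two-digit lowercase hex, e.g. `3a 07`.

9b 45

[11+:5] lvl=-13 & 0x1f = 0x13; word=0x9800
[1+:10] bank=418 & 0x3ff = 0x1a2; word=0x9b44
[0+:1] tag=1 & 0x1 = 0x1; word=0x9b45
word = 0x9b45 → big-endian bytes:
  [0]=0x9b  [1]=0x45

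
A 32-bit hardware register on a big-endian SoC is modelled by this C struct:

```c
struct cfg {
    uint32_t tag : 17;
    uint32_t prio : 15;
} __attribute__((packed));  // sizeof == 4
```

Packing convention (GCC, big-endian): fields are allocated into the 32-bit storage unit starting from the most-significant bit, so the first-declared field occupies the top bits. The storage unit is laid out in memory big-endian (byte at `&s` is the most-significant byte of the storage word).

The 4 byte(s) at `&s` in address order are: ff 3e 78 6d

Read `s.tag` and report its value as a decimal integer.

[0]=0xff [1]=0x3e [2]=0x78 [3]=0x6d (big-endian) → word 0xff3e786d
tag:17 @ bit 15 → (0xff3e786d>>15)&0x1ffff = 0x1fe7c  ←
prio:15 @ bit 0 → (0xff3e786d>>0)&0x7fff = 0x786d

130684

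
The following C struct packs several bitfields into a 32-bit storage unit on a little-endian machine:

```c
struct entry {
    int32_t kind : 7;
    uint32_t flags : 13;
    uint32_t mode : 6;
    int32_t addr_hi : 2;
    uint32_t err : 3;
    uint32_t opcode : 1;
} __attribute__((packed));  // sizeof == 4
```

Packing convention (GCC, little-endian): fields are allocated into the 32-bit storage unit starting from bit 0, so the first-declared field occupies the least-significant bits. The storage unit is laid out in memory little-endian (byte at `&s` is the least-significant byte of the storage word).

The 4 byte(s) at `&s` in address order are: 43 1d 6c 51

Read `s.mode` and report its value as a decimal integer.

[0]=0x43 [1]=0x1d [2]=0x6c [3]=0x51 (little-endian) → word 0x516c1d43
kind:7 @ bit 0 → (0x516c1d43>>0)&0x7f = 0x43
flags:13 @ bit 7 → (0x516c1d43>>7)&0x1fff = 0x183a
mode:6 @ bit 20 → (0x516c1d43>>20)&0x3f = 0x16  ←
addr_hi:2 @ bit 26 → (0x516c1d43>>26)&0x3 = 0x0
err:3 @ bit 28 → (0x516c1d43>>28)&0x7 = 0x5
opcode:1 @ bit 31 → (0x516c1d43>>31)&0x1 = 0x0

22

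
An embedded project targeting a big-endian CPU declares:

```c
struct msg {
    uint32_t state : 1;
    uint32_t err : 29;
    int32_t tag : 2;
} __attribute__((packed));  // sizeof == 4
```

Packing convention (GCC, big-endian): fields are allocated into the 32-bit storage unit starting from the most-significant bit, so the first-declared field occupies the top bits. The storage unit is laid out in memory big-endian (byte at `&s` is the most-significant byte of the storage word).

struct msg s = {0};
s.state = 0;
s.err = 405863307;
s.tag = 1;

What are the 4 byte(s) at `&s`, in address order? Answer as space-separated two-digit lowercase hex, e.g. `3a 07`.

60 c3 ee 2d

state (1b) val=0 bits=0x0 at bit 31: 0x00000000
err (29b) val=405863307 bits=0x1830fb8b at bit 2: 0x60c3ee2c
tag (2b) val=1 bits=0x1 at bit 0: 0x60c3ee2d
word = 0x60c3ee2d → big-endian bytes:
  [0]=0x60  [1]=0xc3  [2]=0xee  [3]=0x2d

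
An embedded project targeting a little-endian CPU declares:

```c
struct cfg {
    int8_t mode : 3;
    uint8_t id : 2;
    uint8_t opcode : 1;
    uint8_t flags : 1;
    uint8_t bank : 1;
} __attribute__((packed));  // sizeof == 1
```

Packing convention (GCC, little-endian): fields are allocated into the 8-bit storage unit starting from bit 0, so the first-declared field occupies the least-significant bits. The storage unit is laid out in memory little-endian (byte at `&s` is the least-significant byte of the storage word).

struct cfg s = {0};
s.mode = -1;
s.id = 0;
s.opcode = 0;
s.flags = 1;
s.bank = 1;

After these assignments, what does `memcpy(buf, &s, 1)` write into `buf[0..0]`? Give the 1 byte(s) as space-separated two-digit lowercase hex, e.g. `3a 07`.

mode:3 = -1 → 0x7 << 0 → word 0x07
id:2 = 0 → 0x0 << 3 → word 0x07
opcode:1 = 0 → 0x0 << 5 → word 0x07
flags:1 = 1 → 0x1 << 6 → word 0x47
bank:1 = 1 → 0x1 << 7 → word 0xc7
word = 0xc7 → little-endian bytes:
  [0]=0xc7

c7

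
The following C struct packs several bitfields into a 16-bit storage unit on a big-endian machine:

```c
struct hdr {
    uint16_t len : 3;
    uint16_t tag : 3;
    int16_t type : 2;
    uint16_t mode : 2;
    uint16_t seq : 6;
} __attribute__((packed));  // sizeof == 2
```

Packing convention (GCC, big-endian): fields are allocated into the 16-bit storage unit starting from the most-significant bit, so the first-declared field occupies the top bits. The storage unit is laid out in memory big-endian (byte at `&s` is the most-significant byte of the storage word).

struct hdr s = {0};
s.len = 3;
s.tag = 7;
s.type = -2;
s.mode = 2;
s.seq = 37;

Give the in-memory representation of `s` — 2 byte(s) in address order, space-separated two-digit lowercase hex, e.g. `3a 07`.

7e a5

len:3 = 3 → 0x3 << 13 → word 0x6000
tag:3 = 7 → 0x7 << 10 → word 0x7c00
type:2 = -2 → 0x2 << 8 → word 0x7e00
mode:2 = 2 → 0x2 << 6 → word 0x7e80
seq:6 = 37 → 0x25 << 0 → word 0x7ea5
word = 0x7ea5 → big-endian bytes:
  [0]=0x7e  [1]=0xa5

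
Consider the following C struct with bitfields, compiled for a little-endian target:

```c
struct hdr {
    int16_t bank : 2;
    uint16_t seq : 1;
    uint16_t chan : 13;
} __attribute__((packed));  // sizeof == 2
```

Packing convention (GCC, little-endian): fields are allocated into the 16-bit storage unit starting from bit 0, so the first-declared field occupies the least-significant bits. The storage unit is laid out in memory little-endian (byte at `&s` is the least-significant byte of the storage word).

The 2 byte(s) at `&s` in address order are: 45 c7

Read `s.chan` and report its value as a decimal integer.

[0]=0x45 [1]=0xc7 (little-endian) → word 0xc745
bank [0+:2] = (word>>0) & 0x3 = 1
seq [2+:1] = (word>>2) & 0x1 = 1
chan [3+:13] = (word>>3) & 0x1fff = 6376  ←

6376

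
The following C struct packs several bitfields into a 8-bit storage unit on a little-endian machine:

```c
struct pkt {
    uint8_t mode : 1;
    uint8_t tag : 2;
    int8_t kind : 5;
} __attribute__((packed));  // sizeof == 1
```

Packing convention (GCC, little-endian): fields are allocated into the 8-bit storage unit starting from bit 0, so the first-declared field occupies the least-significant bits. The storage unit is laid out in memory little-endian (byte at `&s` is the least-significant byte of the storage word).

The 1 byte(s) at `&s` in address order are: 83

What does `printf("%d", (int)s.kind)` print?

-16

[0]=0x83 (little-endian) → word 0x83
mode:1 @ bit 0 → (0x83>>0)&0x1 = 0x1
tag:2 @ bit 1 → (0x83>>1)&0x3 = 0x1
kind:5 @ bit 3 → (0x83>>3)&0x1f = 0x10  ←
kind signed 5b, MSB=1: 16 - 32 = -16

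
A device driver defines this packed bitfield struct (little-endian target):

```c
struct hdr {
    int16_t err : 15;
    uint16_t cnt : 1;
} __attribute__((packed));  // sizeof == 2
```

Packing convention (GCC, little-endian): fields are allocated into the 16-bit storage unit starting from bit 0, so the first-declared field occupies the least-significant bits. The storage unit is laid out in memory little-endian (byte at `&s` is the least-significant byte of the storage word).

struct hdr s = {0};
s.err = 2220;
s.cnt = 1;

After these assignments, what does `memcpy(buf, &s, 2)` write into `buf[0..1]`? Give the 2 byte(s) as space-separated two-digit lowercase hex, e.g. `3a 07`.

ac 88

err (15b) val=2220 bits=0x8ac at bit 0: 0x08ac
cnt (1b) val=1 bits=0x1 at bit 15: 0x88ac
word = 0x88ac → little-endian bytes:
  [0]=0xac  [1]=0x88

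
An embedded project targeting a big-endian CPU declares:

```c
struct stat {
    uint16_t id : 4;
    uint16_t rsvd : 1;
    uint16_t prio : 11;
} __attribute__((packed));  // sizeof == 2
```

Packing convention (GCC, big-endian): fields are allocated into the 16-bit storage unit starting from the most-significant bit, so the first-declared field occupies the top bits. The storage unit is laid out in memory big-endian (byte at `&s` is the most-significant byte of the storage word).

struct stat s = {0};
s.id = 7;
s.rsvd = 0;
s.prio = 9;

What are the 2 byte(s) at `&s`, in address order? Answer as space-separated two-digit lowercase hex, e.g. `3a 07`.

70 09

[12+:4] id=7 & 0xf = 0x7; word=0x7000
[11+:1] rsvd=0 & 0x1 = 0x0; word=0x7000
[0+:11] prio=9 & 0x7ff = 0x9; word=0x7009
word = 0x7009 → big-endian bytes:
  [0]=0x70  [1]=0x09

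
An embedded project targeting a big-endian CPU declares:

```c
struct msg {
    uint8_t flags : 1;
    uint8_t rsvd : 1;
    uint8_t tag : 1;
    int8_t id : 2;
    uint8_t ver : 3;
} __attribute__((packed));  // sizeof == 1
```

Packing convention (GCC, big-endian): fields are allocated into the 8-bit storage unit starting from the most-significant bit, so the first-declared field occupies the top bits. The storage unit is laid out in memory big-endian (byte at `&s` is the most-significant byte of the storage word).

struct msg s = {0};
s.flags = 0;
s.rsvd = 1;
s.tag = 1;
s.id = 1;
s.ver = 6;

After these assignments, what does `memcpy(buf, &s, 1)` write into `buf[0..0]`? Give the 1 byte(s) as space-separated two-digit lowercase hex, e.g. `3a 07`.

6e

flags:1 = 0 → 0x0 << 7 → word 0x00
rsvd:1 = 1 → 0x1 << 6 → word 0x40
tag:1 = 1 → 0x1 << 5 → word 0x60
id:2 = 1 → 0x1 << 3 → word 0x68
ver:3 = 6 → 0x6 << 0 → word 0x6e
word = 0x6e → big-endian bytes:
  [0]=0x6e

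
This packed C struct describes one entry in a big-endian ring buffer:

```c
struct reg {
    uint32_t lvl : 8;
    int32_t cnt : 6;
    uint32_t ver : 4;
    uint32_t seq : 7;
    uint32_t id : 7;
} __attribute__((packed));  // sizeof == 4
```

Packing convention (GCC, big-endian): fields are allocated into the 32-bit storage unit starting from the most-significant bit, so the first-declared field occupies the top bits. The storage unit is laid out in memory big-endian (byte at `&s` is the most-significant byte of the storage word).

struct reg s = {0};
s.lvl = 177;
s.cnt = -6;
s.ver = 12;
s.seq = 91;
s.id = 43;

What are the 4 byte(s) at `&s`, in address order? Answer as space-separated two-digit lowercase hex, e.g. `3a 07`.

b1 eb 2d ab

lvl:8 = 177 → 0xb1 << 24 → word 0xb1000000
cnt:6 = -6 → 0x3a << 18 → word 0xb1e80000
ver:4 = 12 → 0xc << 14 → word 0xb1eb0000
seq:7 = 91 → 0x5b << 7 → word 0xb1eb2d80
id:7 = 43 → 0x2b << 0 → word 0xb1eb2dab
word = 0xb1eb2dab → big-endian bytes:
  [0]=0xb1  [1]=0xeb  [2]=0x2d  [3]=0xab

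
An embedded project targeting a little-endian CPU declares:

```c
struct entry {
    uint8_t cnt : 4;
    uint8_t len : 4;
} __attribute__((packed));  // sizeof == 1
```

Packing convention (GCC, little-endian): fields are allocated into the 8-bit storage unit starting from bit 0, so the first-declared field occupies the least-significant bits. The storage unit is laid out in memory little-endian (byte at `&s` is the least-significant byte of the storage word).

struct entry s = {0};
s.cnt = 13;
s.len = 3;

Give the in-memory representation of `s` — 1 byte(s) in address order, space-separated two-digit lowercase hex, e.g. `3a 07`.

[0+:4] cnt=13 & 0xf = 0xd; word=0x0d
[4+:4] len=3 & 0xf = 0x3; word=0x3d
word = 0x3d → little-endian bytes:
  [0]=0x3d

3d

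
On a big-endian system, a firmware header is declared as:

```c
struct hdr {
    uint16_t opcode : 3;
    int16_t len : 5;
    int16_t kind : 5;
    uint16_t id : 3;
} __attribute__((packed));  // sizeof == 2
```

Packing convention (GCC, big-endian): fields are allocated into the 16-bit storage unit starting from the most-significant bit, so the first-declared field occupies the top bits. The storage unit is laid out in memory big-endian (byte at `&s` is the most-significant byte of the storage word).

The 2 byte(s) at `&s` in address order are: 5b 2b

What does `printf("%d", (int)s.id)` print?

[0]=0x5b [1]=0x2b (big-endian) → word 0x5b2b
opcode [13+:3] = (word>>13) & 0x7 = 2
len [8+:5] = (word>>8) & 0x1f = 27
kind [3+:5] = (word>>3) & 0x1f = 5
id [0+:3] = (word>>0) & 0x7 = 3  ←

3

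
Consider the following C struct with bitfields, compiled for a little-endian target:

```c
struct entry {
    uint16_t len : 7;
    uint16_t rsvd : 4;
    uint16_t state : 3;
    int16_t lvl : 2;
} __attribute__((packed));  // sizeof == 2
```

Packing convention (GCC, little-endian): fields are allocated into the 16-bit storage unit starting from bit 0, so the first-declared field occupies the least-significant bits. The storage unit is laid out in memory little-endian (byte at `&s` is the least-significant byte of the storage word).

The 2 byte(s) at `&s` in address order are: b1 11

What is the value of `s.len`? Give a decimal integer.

49

[0]=0xb1 [1]=0x11 (little-endian) → word 0x11b1
len [0+:7] = (word>>0) & 0x7f = 49  ←
rsvd [7+:4] = (word>>7) & 0xf = 3
state [11+:3] = (word>>11) & 0x7 = 2
lvl [14+:2] = (word>>14) & 0x3 = 0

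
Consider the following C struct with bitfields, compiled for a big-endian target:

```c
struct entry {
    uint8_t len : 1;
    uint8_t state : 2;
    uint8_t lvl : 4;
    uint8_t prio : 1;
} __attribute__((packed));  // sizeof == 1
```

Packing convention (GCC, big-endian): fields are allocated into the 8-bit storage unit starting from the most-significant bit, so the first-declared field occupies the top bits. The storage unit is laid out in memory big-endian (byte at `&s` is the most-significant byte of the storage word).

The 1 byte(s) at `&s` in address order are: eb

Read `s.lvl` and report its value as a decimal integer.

5

[0]=0xeb (big-endian) → word 0xeb
len [7+:1] = (word>>7) & 0x1 = 1
state [5+:2] = (word>>5) & 0x3 = 3
lvl [1+:4] = (word>>1) & 0xf = 5  ←
prio [0+:1] = (word>>0) & 0x1 = 1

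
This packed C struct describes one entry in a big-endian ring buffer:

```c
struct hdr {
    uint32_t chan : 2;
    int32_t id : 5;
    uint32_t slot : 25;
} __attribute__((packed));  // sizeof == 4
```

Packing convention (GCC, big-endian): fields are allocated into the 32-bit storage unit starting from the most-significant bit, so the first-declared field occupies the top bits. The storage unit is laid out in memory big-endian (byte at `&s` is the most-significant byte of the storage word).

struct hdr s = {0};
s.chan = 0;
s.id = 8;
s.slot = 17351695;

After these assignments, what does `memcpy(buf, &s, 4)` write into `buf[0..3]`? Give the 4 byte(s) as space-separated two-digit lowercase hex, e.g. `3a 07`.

chan:2 = 0 → 0x0 << 30 → word 0x00000000
id:5 = 8 → 0x8 << 25 → word 0x10000000
slot:25 = 17351695 → 0x108c40f << 0 → word 0x1108c40f
word = 0x1108c40f → big-endian bytes:
  [0]=0x11  [1]=0x08  [2]=0xc4  [3]=0x0f

11 08 c4 0f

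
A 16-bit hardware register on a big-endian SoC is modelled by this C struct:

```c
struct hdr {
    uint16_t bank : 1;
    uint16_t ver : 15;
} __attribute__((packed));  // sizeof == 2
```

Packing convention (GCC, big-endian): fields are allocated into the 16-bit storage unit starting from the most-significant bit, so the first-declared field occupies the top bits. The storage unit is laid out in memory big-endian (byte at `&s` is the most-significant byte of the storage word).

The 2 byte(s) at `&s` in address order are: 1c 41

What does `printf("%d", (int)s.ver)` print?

7233

[0]=0x1c [1]=0x41 (big-endian) → word 0x1c41
bank [15+:1] = (word>>15) & 0x1 = 0
ver [0+:15] = (word>>0) & 0x7fff = 7233  ←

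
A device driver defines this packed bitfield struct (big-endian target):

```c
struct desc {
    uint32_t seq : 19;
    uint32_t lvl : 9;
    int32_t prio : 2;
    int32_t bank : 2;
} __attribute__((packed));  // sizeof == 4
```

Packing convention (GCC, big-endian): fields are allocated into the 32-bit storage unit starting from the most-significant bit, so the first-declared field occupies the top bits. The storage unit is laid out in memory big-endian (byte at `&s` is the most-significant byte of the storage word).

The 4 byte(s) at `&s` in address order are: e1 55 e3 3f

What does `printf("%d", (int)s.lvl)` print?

51

[0]=0xe1 [1]=0x55 [2]=0xe3 [3]=0x3f (big-endian) → word 0xe155e33f
seq:19 @ bit 13 → (0xe155e33f>>13)&0x7ffff = 0x70aaf
lvl:9 @ bit 4 → (0xe155e33f>>4)&0x1ff = 0x33  ←
prio:2 @ bit 2 → (0xe155e33f>>2)&0x3 = 0x3
bank:2 @ bit 0 → (0xe155e33f>>0)&0x3 = 0x3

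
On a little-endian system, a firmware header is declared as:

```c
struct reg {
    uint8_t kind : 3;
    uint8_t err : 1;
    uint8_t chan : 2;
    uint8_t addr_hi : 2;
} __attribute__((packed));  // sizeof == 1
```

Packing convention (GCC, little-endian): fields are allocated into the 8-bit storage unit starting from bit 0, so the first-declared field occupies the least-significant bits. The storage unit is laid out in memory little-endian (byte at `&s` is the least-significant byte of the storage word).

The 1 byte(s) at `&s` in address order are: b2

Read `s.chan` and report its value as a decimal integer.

3

[0]=0xb2 (little-endian) → word 0xb2
kind:3 @ bit 0 → (0xb2>>0)&0x7 = 0x2
err:1 @ bit 3 → (0xb2>>3)&0x1 = 0x0
chan:2 @ bit 4 → (0xb2>>4)&0x3 = 0x3  ←
addr_hi:2 @ bit 6 → (0xb2>>6)&0x3 = 0x2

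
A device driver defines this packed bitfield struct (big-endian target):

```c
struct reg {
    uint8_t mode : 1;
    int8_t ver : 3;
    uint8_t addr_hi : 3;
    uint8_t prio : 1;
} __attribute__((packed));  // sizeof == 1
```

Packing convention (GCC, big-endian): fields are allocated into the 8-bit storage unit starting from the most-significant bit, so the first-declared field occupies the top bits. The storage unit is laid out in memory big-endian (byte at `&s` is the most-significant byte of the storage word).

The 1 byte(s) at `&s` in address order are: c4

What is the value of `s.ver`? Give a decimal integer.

-4

[0]=0xc4 (big-endian) → word 0xc4
mode:1 @ bit 7 → (0xc4>>7)&0x1 = 0x1
ver:3 @ bit 4 → (0xc4>>4)&0x7 = 0x4  ←
addr_hi:3 @ bit 1 → (0xc4>>1)&0x7 = 0x2
prio:1 @ bit 0 → (0xc4>>0)&0x1 = 0x0
ver signed 3b, MSB=1: 4 - 8 = -4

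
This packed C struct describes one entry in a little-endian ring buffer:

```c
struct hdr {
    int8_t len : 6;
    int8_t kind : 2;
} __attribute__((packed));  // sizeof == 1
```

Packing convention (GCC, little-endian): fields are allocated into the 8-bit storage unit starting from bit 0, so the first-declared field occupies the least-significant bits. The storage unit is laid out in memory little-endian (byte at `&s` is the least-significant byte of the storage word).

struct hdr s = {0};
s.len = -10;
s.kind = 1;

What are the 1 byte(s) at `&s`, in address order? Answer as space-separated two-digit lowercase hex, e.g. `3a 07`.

76

[0+:6] len=-10 & 0x3f = 0x36; word=0x36
[6+:2] kind=1 & 0x3 = 0x1; word=0x76
word = 0x76 → little-endian bytes:
  [0]=0x76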